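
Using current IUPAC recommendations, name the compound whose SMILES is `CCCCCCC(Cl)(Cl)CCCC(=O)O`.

5,5-dichloroundecanoic acid

The longest chain bearing the –COOH group is 11 carbons long (undecane).
A carboxylic acid (terminal –COOH) is the principal characteristic group, giving the suffix -oic acid.
Number the chain so that the carboxylic acid carbon is C-1 by definition.
This places two chloro groups at C-5.
The name is 5,5-dichloroundecanoic acid.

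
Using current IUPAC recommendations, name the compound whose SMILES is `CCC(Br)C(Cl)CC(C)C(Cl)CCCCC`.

3-bromo-4,7-dichloro-6-methyldodecane

The longest carbon chain is 12 atoms: the parent is dodecane.
Choose the numbering such that the substituent locant set {3,4,6,7} is lower than {6,7,9,10} at the first point of difference.
This places a bromo group at C-3; chloro groups at C-4 and C-7; a methyl group at C-6.
Substituent prefixes are cited in alphabetical order (multiplying prefixes like di-/tri- are ignored for ordering).
Putting it together: 3-bromo-4,7-dichloro-6-methyldodecane.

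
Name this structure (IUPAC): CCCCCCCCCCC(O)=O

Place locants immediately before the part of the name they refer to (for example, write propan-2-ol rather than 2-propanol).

The longest carbon chain that includes the –COOH group has 11 carbons, so the parent hydride is undecane.
A carboxylic acid (terminal –COOH) is the principal characteristic group, giving the suffix -oic acid.
Number the chain so that the carboxylic acid carbon is C-1 by definition.
The name is undecanoic acid.

undecanoic acid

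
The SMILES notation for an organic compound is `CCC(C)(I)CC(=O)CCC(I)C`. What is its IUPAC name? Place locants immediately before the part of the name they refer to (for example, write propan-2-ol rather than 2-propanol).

Counting along the main chain through the carbonyl gives 9 carbons: the parent is nonane.
A ketone (C=O on an internal carbon) is the principal characteristic group, giving the suffix -one.
Choose the numbering such that the substituent locant set {2,7,7} is lower than {3,3,8} at the first point of difference.
That gives the carbonyl at C-5; iodo groups at C-2 and C-7; a methyl group at C-7.
Prefixes are listed alphabetically: iodo, methyl.
Putting it together: 2,7-diiodo-7-methylnonan-5-one.

2,7-diiodo-7-methylnonan-5-one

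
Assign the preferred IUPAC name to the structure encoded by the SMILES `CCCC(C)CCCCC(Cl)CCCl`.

1,3-dichloro-8-methylundecane

The parent chain contains 11 carbons (undecane).
Choose the numbering such that the substituent locant set {1,3,8} is lower than {4,9,11} at the first point of difference.
This places chloro groups at C-1 and C-3; a methyl group at C-8.
Substituent prefixes are cited in alphabetical order (multiplying prefixes like di-/tri- are ignored for ordering).
The name is 1,3-dichloro-8-methylundecane.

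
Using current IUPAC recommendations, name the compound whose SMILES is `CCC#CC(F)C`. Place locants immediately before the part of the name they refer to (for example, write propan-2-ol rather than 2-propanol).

The longest carbon chain that includes the multiple bond has 6 carbons, so the parent hydride is hexane.
There is one C≡C triple bond, indicated by the ending -yne.
Number the chain so that the substituent locant set {2} is lower than {5} at the first point of difference.
That gives the triple bond between C-3 and C-4; a fluoro group at C-2.
Putting it together: 2-fluorohex-3-yne.

2-fluorohex-3-yne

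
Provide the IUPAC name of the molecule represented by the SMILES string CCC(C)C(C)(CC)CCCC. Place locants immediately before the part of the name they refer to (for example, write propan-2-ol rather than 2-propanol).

4-ethyl-3,4-dimethyloctane

The longest carbon chain is 8 atoms: the parent is octane.
Number the chain so that the substituent locant set {3,4,4} is lower than {5,5,6} at the first point of difference.
With this numbering: an ethyl group at C-4; methyl groups at C-3 and C-4.
The substituents are ordered alphabetically, ignoring any di-/tri- multipliers.
Assembling the pieces gives 4-ethyl-3,4-dimethyloctane.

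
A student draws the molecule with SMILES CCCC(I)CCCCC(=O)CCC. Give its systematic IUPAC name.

9-iodododecan-4-one

The longest carbon chain that includes the carbonyl has 12 carbons, so the parent hydride is dodecane.
The highest-priority functional group is a ketone (C=O on an internal carbon), so the name ends in -one.
Choose the numbering such that numbering from this end puts the carbonyl group at C-4 rather than C-9.
This places the carbonyl at C-4; an iodo group at C-9.
Assembling the pieces gives 9-iodododecan-4-one.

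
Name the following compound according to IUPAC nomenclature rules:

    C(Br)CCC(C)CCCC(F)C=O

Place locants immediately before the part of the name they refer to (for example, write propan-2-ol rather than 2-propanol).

9-bromo-2-fluoro-6-methylnonanal

The longest carbon chain that includes the –CHO group has 9 carbons, so the parent hydride is nonane.
An aldehyde (terminal –CHO) is the principal characteristic group, giving the suffix -al.
The numbering direction is chosen so that the aldehyde carbon is C-1 by definition.
With this numbering: a bromo group at C-9; a fluoro group at C-2; a methyl group at C-6.
Substituent prefixes are cited in alphabetical order (multiplying prefixes like di-/tri- are ignored for ordering).
The name is 9-bromo-2-fluoro-6-methylnonanal.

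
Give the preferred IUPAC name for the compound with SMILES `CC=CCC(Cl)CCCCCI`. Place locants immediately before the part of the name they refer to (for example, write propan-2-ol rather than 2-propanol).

5-chloro-10-iododec-2-ene

The longest carbon chain that includes the multiple bond has 10 carbons, so the parent hydride is decane.
The chain contains a C=C double bond, so the unsaturation ending is -ene.
Choose the numbering such that numbering from this end puts the double bond at C-2 rather than C-8.
This places the double bond between C-2 and C-3; a chloro group at C-5; an iodo group at C-10.
Substituent prefixes are cited in alphabetical order (multiplying prefixes like di-/tri- are ignored for ordering).
Assembling the pieces gives 5-chloro-10-iododec-2-ene.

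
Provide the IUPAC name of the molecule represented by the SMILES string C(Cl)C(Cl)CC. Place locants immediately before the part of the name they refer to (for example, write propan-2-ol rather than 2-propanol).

The parent chain contains 4 carbons (butane).
Choose the numbering such that the substituent locant set {1,2} is lower than {3,4} at the first point of difference.
That gives chloro groups at C-1 and C-2.
Assembling the pieces gives 1,2-dichlorobutane.

1,2-dichlorobutane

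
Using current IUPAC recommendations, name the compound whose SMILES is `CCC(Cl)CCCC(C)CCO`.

7-chloro-3-methylnonan-1-ol

The longest carbon chain that includes the –OH group has 9 carbons, so the parent hydride is nonane.
The highest-priority functional group is an alcohol (–OH), so the name ends in -ol.
Number the chain so that numbering from this end puts the hydroxyl group at C-1 rather than C-9.
That gives the hydroxyl at C-1; a chloro group at C-7; a methyl group at C-3.
The substituents are ordered alphabetically, ignoring any di-/tri- multipliers.
Putting it together: 7-chloro-3-methylnonan-1-ol.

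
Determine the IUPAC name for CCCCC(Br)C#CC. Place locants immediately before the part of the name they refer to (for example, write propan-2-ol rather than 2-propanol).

4-bromooct-2-yne

The longest carbon chain that includes the multiple bond has 8 carbons, so the parent hydride is octane.
The chain contains a C≡C triple bond, so the unsaturation ending is -yne.
Number the chain so that numbering from this end puts the triple bond at C-2 rather than C-6.
This places the triple bond between C-2 and C-3; a bromo group at C-4.
Putting it together: 4-bromooct-2-yne.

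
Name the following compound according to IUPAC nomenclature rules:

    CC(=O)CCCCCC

Counting along the main chain through the carbonyl gives 8 carbons: the parent is octane.
The principal characteristic group is a ketone (C=O on an internal carbon), named with the suffix -one.
Number the chain so that numbering from this end puts the carbonyl group at C-2 rather than C-7.
That gives the carbonyl at C-2.
Assembling the pieces gives octan-2-one.

octan-2-one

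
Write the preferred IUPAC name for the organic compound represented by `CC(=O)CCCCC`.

Counting along the main chain through the carbonyl gives 7 carbons: the parent is heptane.
The principal characteristic group is a ketone (C=O on an internal carbon), named with the suffix -one.
Choose the numbering such that numbering from this end puts the carbonyl group at C-2 rather than C-6.
With this numbering: the carbonyl at C-2.
Assembling the pieces gives heptan-2-one.

heptan-2-one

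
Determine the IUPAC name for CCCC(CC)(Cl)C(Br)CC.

3-bromo-4-chloro-4-ethylheptane

The parent chain contains 7 carbons (heptane).
The numbering direction is chosen so that the substituent locant set {3,4,4} is lower than {4,4,5} at the first point of difference.
With this numbering: a bromo group at C-3; a chloro group at C-4; an ethyl group at C-4.
Substituent prefixes are cited in alphabetical order (multiplying prefixes like di-/tri- are ignored for ordering).
The name is 3-bromo-4-chloro-4-ethylheptane.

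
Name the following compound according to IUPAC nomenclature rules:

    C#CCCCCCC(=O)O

The longest carbon chain that includes the –COOH group and the multiple bond has 8 carbons, so the parent hydride is octane.
The principal characteristic group is a carboxylic acid (terminal –COOH), named with the suffix -oic acid.
The chain contains a C≡C triple bond, so the unsaturation ending is -yne.
Choose the numbering such that the carboxylic acid carbon is C-1 by definition.
This places the triple bond between C-7 and C-8.
The name is oct-7-ynoic acid.

oct-7-ynoic acid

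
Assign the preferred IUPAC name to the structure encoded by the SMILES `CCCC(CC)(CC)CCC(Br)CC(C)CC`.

The parent chain contains 11 carbons (undecane).
Number the chain so that the substituent locant set {3,5,8,8} is lower than {4,4,7,9} at the first point of difference.
With this numbering: a bromo group at C-5; two ethyl groups at C-8; a methyl group at C-3.
The substituents are ordered alphabetically, ignoring any di-/tri- multipliers.
The name is 5-bromo-8,8-diethyl-3-methylundecane.

5-bromo-8,8-diethyl-3-methylundecane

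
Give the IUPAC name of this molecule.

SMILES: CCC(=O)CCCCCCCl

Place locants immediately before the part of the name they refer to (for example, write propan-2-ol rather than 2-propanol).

The longest chain bearing the carbonyl is 9 carbons long (nonane).
The principal characteristic group is a ketone (C=O on an internal carbon), named with the suffix -one.
Number the chain so that numbering from this end puts the carbonyl group at C-3 rather than C-7.
That gives the carbonyl at C-3; a chloro group at C-9.
The name is 9-chlorononan-3-one.

9-chlorononan-3-one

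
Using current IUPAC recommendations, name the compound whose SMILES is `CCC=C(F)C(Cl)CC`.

The longest chain bearing the multiple bond is 7 carbons long (heptane).
There is one C=C double bond, indicated by the ending -ene.
The numbering direction is chosen so that numbering from this end puts the double bond at C-3 rather than C-4.
This places the double bond between C-3 and C-4; a chloro group at C-5; a fluoro group at C-4.
Prefixes are listed alphabetically: chloro, fluoro.
Assembling the pieces gives 5-chloro-4-fluorohept-3-ene.

5-chloro-4-fluorohept-3-ene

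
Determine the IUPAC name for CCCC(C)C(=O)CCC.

5-methyloctan-4-one

The longest chain bearing the carbonyl is 8 carbons long (octane).
A ketone (C=O on an internal carbon) is the principal characteristic group, giving the suffix -one.
Number the chain so that numbering from this end puts the carbonyl group at C-4 rather than C-5.
That gives the carbonyl at C-4; a methyl group at C-5.
The name is 5-methyloctan-4-one.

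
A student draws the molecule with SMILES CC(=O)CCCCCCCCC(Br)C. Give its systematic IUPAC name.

11-bromododecan-2-one

The longest chain bearing the carbonyl is 12 carbons long (dodecane).
A ketone (C=O on an internal carbon) is the principal characteristic group, giving the suffix -one.
The numbering direction is chosen so that numbering from this end puts the carbonyl group at C-2 rather than C-11.
That gives the carbonyl at C-2; a bromo group at C-11.
Assembling the pieces gives 11-bromododecan-2-one.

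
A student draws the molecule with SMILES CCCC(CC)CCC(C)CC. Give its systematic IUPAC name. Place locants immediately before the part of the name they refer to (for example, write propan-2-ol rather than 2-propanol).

The longest carbon chain is 9 atoms: the parent is nonane.
Number the chain so that the substituent locant set {3,6} is lower than {4,7} at the first point of difference.
That gives an ethyl group at C-6; a methyl group at C-3.
Substituent prefixes are cited in alphabetical order (multiplying prefixes like di-/tri- are ignored for ordering).
Assembling the pieces gives 6-ethyl-3-methylnonane.

6-ethyl-3-methylnonane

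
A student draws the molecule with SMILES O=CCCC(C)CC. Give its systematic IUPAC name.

Counting along the main chain through the –CHO group gives 6 carbons: the parent is hexane.
An aldehyde (terminal –CHO) is the principal characteristic group, giving the suffix -al.
The numbering direction is chosen so that the aldehyde carbon is C-1 by definition.
This places a methyl group at C-4.
Assembling the pieces gives 4-methylhexanal.

4-methylhexanal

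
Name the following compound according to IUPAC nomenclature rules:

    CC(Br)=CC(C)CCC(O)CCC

The longest carbon chain that includes the –OH group and the multiple bond has 10 carbons, so the parent hydride is decane.
The principal characteristic group is an alcohol (–OH), named with the suffix -ol.
There is one C=C double bond, indicated by the ending -ene.
The numbering direction is chosen so that numbering from this end puts the hydroxyl group at C-4 rather than C-7.
That gives the hydroxyl at C-4; the double bond between C-8 and C-9; a bromo group at C-9; a methyl group at C-7.
Prefixes are listed alphabetically: bromo, methyl.
The name is 9-bromo-7-methyldec-8-en-4-ol.

9-bromo-7-methyldec-8-en-4-ol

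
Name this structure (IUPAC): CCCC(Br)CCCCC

4-bromononane

The parent chain contains 9 carbons (nonane).
Choose the numbering such that the substituent locant set {4} is lower than {6} at the first point of difference.
With this numbering: a bromo group at C-4.
Assembling the pieces gives 4-bromononane.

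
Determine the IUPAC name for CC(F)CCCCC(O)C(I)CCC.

10-fluoro-4-iodoundecan-5-ol

The longest chain bearing the –OH group is 11 carbons long (undecane).
The highest-priority functional group is an alcohol (–OH), so the name ends in -ol.
The numbering direction is chosen so that numbering from this end puts the hydroxyl group at C-5 rather than C-7.
That gives the hydroxyl at C-5; a fluoro group at C-10; an iodo group at C-4.
The substituents are ordered alphabetically, ignoring any di-/tri- multipliers.
Putting it together: 10-fluoro-4-iodoundecan-5-ol.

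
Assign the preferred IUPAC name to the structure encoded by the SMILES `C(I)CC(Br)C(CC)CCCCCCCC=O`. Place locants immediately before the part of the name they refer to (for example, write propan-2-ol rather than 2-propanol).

Counting along the main chain through the –CHO group gives 12 carbons: the parent is dodecane.
The principal characteristic group is an aldehyde (terminal –CHO), named with the suffix -al.
Number the chain so that the aldehyde carbon is C-1 by definition.
With this numbering: a bromo group at C-10; an ethyl group at C-9; an iodo group at C-12.
The substituents are ordered alphabetically, ignoring any di-/tri- multipliers.
Putting it together: 10-bromo-9-ethyl-12-iodododecanal.

10-bromo-9-ethyl-12-iodododecanal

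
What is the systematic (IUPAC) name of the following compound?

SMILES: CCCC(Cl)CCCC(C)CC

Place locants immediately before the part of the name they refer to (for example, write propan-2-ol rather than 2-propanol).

The parent chain contains 10 carbons (decane).
The numbering direction is chosen so that the substituent locant set {3,7} is lower than {4,8} at the first point of difference.
This places a chloro group at C-7; a methyl group at C-3.
Substituent prefixes are cited in alphabetical order (multiplying prefixes like di-/tri- are ignored for ordering).
The name is 7-chloro-3-methyldecane.

7-chloro-3-methyldecane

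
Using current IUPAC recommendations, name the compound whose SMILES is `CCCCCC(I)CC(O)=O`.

3-iodooctanoic acid

The longest chain bearing the –COOH group is 8 carbons long (octane).
The principal characteristic group is a carboxylic acid (terminal –COOH), named with the suffix -oic acid.
The numbering direction is chosen so that the carboxylic acid carbon is C-1 by definition.
This places an iodo group at C-3.
Assembling the pieces gives 3-iodooctanoic acid.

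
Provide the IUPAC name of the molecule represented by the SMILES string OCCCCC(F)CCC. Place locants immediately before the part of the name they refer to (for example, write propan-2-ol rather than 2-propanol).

5-fluorooctan-1-ol

Counting along the main chain through the –OH group gives 8 carbons: the parent is octane.
An alcohol (–OH) is the principal characteristic group, giving the suffix -ol.
Number the chain so that numbering from this end puts the hydroxyl group at C-1 rather than C-8.
This places the hydroxyl at C-1; a fluoro group at C-5.
Assembling the pieces gives 5-fluorooctan-1-ol.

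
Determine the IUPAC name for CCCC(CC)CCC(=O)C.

The longest carbon chain that includes the carbonyl has 8 carbons, so the parent hydride is octane.
The highest-priority functional group is a ketone (C=O on an internal carbon), so the name ends in -one.
Choose the numbering such that numbering from this end puts the carbonyl group at C-2 rather than C-7.
This places the carbonyl at C-2; an ethyl group at C-5.
Putting it together: 5-ethyloctan-2-one.

5-ethyloctan-2-one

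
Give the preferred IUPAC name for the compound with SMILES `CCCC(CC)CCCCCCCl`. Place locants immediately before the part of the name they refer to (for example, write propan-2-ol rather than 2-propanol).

1-chloro-7-ethyldecane

The longest carbon chain is 10 atoms: the parent is decane.
Choose the numbering such that the substituent locant set {1,7} is lower than {4,10} at the first point of difference.
This places a chloro group at C-1; an ethyl group at C-7.
Prefixes are listed alphabetically: chloro, ethyl.
Putting it together: 1-chloro-7-ethyldecane.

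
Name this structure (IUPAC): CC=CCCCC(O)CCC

dec-8-en-4-ol

The longest carbon chain that includes the –OH group and the multiple bond has 10 carbons, so the parent hydride is decane.
An alcohol (–OH) is the principal characteristic group, giving the suffix -ol.
There is one C=C double bond, indicated by the ending -ene.
Number the chain so that numbering from this end puts the hydroxyl group at C-4 rather than C-7.
This places the hydroxyl at C-4; the double bond between C-8 and C-9.
Putting it together: dec-8-en-4-ol.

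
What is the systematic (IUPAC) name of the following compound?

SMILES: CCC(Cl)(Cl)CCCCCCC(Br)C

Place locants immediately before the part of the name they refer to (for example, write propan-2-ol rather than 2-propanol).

2-bromo-9,9-dichloroundecane

The longest carbon chain is 11 atoms: the parent is undecane.
Choose the numbering such that the substituent locant set {2,9,9} is lower than {3,3,10} at the first point of difference.
This places a bromo group at C-2; two chloro groups at C-9.
The substituents are ordered alphabetically, ignoring any di-/tri- multipliers.
Assembling the pieces gives 2-bromo-9,9-dichloroundecane.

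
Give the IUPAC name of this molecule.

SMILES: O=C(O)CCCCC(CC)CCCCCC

6-ethyldodecanoic acid

Counting along the main chain through the –COOH group gives 12 carbons: the parent is dodecane.
A carboxylic acid (terminal –COOH) is the principal characteristic group, giving the suffix -oic acid.
The numbering direction is chosen so that the carboxylic acid carbon is C-1 by definition.
This places an ethyl group at C-6.
Putting it together: 6-ethyldodecanoic acid.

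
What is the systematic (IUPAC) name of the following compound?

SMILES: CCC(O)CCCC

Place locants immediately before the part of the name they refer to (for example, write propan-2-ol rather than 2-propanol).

Counting along the main chain through the –OH group gives 7 carbons: the parent is heptane.
The highest-priority functional group is an alcohol (–OH), so the name ends in -ol.
The numbering direction is chosen so that numbering from this end puts the hydroxyl group at C-3 rather than C-5.
With this numbering: the hydroxyl at C-3.
Putting it together: heptan-3-ol.

heptan-3-ol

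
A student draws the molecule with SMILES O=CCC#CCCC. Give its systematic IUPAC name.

hept-3-ynal

The longest carbon chain that includes the –CHO group and the multiple bond has 7 carbons, so the parent hydride is heptane.
An aldehyde (terminal –CHO) is the principal characteristic group, giving the suffix -al.
The chain contains a C≡C triple bond, so the unsaturation ending is -yne.
The numbering direction is chosen so that the aldehyde carbon is C-1 by definition.
That gives the triple bond between C-3 and C-4.
Putting it together: hept-3-ynal.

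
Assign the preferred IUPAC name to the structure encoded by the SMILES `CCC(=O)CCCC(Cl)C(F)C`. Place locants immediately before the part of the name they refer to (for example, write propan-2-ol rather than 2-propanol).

The longest chain bearing the carbonyl is 9 carbons long (nonane).
The principal characteristic group is a ketone (C=O on an internal carbon), named with the suffix -one.
The numbering direction is chosen so that numbering from this end puts the carbonyl group at C-3 rather than C-7.
With this numbering: the carbonyl at C-3; a chloro group at C-7; a fluoro group at C-8.
The substituents are ordered alphabetically, ignoring any di-/tri- multipliers.
The name is 7-chloro-8-fluorononan-3-one.

7-chloro-8-fluorononan-3-one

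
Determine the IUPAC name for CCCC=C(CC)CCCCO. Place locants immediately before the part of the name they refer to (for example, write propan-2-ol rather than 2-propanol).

The longest chain bearing the –OH group and the multiple bond is 9 carbons long (nonane).
The highest-priority functional group is an alcohol (–OH), so the name ends in -ol.
A C=C double bond in the chain gives the infix -ene-.
The numbering direction is chosen so that numbering from this end puts the hydroxyl group at C-1 rather than C-9.
That gives the hydroxyl at C-1; the double bond between C-5 and C-6; an ethyl group at C-5.
The name is 5-ethylnon-5-en-1-ol.

5-ethylnon-5-en-1-ol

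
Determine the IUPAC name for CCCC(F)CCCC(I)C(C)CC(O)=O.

The longest chain bearing the –COOH group is 11 carbons long (undecane).
The highest-priority functional group is a carboxylic acid (terminal –COOH), so the name ends in -oic acid.
The numbering direction is chosen so that the carboxylic acid carbon is C-1 by definition.
This places a fluoro group at C-8; an iodo group at C-4; a methyl group at C-3.
Substituent prefixes are cited in alphabetical order (multiplying prefixes like di-/tri- are ignored for ordering).
The name is 8-fluoro-4-iodo-3-methylundecanoic acid.

8-fluoro-4-iodo-3-methylundecanoic acid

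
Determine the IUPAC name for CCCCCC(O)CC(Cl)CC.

3-chlorodecan-5-ol

The longest carbon chain that includes the –OH group has 10 carbons, so the parent hydride is decane.
The principal characteristic group is an alcohol (–OH), named with the suffix -ol.
Number the chain so that numbering from this end puts the hydroxyl group at C-5 rather than C-6.
With this numbering: the hydroxyl at C-5; a chloro group at C-3.
Putting it together: 3-chlorodecan-5-ol.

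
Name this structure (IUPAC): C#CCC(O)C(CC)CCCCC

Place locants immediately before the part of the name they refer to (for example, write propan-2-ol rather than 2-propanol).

The longest chain bearing the –OH group and the multiple bond is 10 carbons long (decane).
The highest-priority functional group is an alcohol (–OH), so the name ends in -ol.
The chain contains a C≡C triple bond, so the unsaturation ending is -yne.
Number the chain so that numbering from this end puts the hydroxyl group at C-4 rather than C-7.
This places the hydroxyl at C-4; the triple bond between C-1 and C-2; an ethyl group at C-5.
The name is 5-ethyldec-1-yn-4-ol.

5-ethyldec-1-yn-4-ol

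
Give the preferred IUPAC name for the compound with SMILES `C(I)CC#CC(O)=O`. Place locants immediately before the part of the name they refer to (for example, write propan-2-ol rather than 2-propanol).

The longest chain bearing the –COOH group and the multiple bond is 5 carbons long (pentane).
A carboxylic acid (terminal –COOH) is the principal characteristic group, giving the suffix -oic acid.
There is one C≡C triple bond, indicated by the ending -yne.
Choose the numbering such that the carboxylic acid carbon is C-1 by definition.
This places the triple bond between C-2 and C-3; an iodo group at C-5.
Assembling the pieces gives 5-iodopent-2-ynoic acid.

5-iodopent-2-ynoic acid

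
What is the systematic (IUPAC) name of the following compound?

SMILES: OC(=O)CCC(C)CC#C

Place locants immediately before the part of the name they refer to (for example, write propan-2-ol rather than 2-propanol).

4-methylhept-6-ynoic acid

Counting along the main chain through the –COOH group and the multiple bond gives 7 carbons: the parent is heptane.
The principal characteristic group is a carboxylic acid (terminal –COOH), named with the suffix -oic acid.
The chain contains a C≡C triple bond, so the unsaturation ending is -yne.
Choose the numbering such that the carboxylic acid carbon is C-1 by definition.
That gives the triple bond between C-6 and C-7; a methyl group at C-4.
Putting it together: 4-methylhept-6-ynoic acid.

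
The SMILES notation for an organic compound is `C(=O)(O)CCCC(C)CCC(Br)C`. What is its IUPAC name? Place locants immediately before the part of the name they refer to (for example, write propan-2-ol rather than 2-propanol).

8-bromo-5-methylnonanoic acid

Counting along the main chain through the –COOH group gives 9 carbons: the parent is nonane.
The principal characteristic group is a carboxylic acid (terminal –COOH), named with the suffix -oic acid.
The numbering direction is chosen so that the carboxylic acid carbon is C-1 by definition.
This places a bromo group at C-8; a methyl group at C-5.
Substituent prefixes are cited in alphabetical order (multiplying prefixes like di-/tri- are ignored for ordering).
The name is 8-bromo-5-methylnonanoic acid.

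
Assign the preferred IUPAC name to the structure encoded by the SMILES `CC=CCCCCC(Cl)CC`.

8-chlorodec-2-ene

The longest chain bearing the multiple bond is 10 carbons long (decane).
The chain contains a C=C double bond, so the unsaturation ending is -ene.
Number the chain so that numbering from this end puts the double bond at C-2 rather than C-8.
With this numbering: the double bond between C-2 and C-3; a chloro group at C-8.
The name is 8-chlorodec-2-ene.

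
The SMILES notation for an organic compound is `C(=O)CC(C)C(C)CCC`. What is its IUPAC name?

The longest carbon chain that includes the –CHO group has 7 carbons, so the parent hydride is heptane.
The highest-priority functional group is an aldehyde (terminal –CHO), so the name ends in -al.
Number the chain so that the aldehyde carbon is C-1 by definition.
With this numbering: methyl groups at C-3 and C-4.
Putting it together: 3,4-dimethylheptanal.

3,4-dimethylheptanal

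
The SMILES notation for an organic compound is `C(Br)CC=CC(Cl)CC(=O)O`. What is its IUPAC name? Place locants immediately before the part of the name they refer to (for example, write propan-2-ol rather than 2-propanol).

Counting along the main chain through the –COOH group and the multiple bond gives 7 carbons: the parent is heptane.
The principal characteristic group is a carboxylic acid (terminal –COOH), named with the suffix -oic acid.
A C=C double bond in the chain gives the infix -ene-.
Number the chain so that the carboxylic acid carbon is C-1 by definition.
This places the double bond between C-4 and C-5; a bromo group at C-7; a chloro group at C-3.
Prefixes are listed alphabetically: bromo, chloro.
Assembling the pieces gives 7-bromo-3-chlorohept-4-enoic acid.

7-bromo-3-chlorohept-4-enoic acid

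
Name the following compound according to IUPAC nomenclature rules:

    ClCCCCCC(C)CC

1-chloro-6-methyloctane

The longest continuous carbon chain has 8 atoms, so the parent hydride is octane.
Choose the numbering such that the substituent locant set {1,6} is lower than {3,8} at the first point of difference.
This places a chloro group at C-1; a methyl group at C-6.
Substituent prefixes are cited in alphabetical order (multiplying prefixes like di-/tri- are ignored for ordering).
Putting it together: 1-chloro-6-methyloctane.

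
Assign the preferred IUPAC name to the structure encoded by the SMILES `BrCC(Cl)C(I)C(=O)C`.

5-bromo-4-chloro-3-iodopentan-2-one

Counting along the main chain through the carbonyl gives 5 carbons: the parent is pentane.
The highest-priority functional group is a ketone (C=O on an internal carbon), so the name ends in -one.
Number the chain so that numbering from this end puts the carbonyl group at C-2 rather than C-4.
This places the carbonyl at C-2; a bromo group at C-5; a chloro group at C-4; an iodo group at C-3.
Prefixes are listed alphabetically: bromo, chloro, iodo.
The name is 5-bromo-4-chloro-3-iodopentan-2-one.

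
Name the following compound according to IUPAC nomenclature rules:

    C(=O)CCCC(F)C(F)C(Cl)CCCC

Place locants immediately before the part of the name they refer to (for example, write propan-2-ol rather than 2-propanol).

7-chloro-5,6-difluoroundecanal

The longest carbon chain that includes the –CHO group has 11 carbons, so the parent hydride is undecane.
The highest-priority functional group is an aldehyde (terminal –CHO), so the name ends in -al.
Number the chain so that the aldehyde carbon is C-1 by definition.
That gives a chloro group at C-7; fluoro groups at C-5 and C-6.
Prefixes are listed alphabetically: chloro, fluoro.
Putting it together: 7-chloro-5,6-difluoroundecanal.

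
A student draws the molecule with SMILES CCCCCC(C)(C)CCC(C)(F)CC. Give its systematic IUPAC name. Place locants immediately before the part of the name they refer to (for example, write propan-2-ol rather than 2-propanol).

The parent chain contains 11 carbons (undecane).
The numbering direction is chosen so that the substituent locant set {3,3,6,6} is lower than {6,6,9,9} at the first point of difference.
With this numbering: a fluoro group at C-3; methyl groups at C-3 and C-6 (×2).
Substituent prefixes are cited in alphabetical order (multiplying prefixes like di-/tri- are ignored for ordering).
The name is 3-fluoro-3,6,6-trimethylundecane.

3-fluoro-3,6,6-trimethylundecane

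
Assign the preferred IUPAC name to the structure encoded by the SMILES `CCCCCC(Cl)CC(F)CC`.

5-chloro-3-fluorodecane

The longest continuous carbon chain has 10 atoms, so the parent hydride is decane.
The numbering direction is chosen so that the substituent locant set {3,5} is lower than {6,8} at the first point of difference.
With this numbering: a chloro group at C-5; a fluoro group at C-3.
Prefixes are listed alphabetically: chloro, fluoro.
Assembling the pieces gives 5-chloro-3-fluorodecane.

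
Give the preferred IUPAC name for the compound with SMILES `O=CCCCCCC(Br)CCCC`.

7-bromoundecanal

The longest chain bearing the –CHO group is 11 carbons long (undecane).
The principal characteristic group is an aldehyde (terminal –CHO), named with the suffix -al.
The numbering direction is chosen so that the aldehyde carbon is C-1 by definition.
That gives a bromo group at C-7.
Assembling the pieces gives 7-bromoundecanal.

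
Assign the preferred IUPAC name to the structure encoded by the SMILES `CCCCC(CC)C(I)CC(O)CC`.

The longest carbon chain that includes the –OH group has 10 carbons, so the parent hydride is decane.
The principal characteristic group is an alcohol (–OH), named with the suffix -ol.
Choose the numbering such that numbering from this end puts the hydroxyl group at C-3 rather than C-8.
This places the hydroxyl at C-3; an ethyl group at C-6; an iodo group at C-5.
The substituents are ordered alphabetically, ignoring any di-/tri- multipliers.
Putting it together: 6-ethyl-5-iododecan-3-ol.

6-ethyl-5-iododecan-3-ol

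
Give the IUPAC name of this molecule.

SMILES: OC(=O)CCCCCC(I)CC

7-iodononanoic acid

Counting along the main chain through the –COOH group gives 9 carbons: the parent is nonane.
A carboxylic acid (terminal –COOH) is the principal characteristic group, giving the suffix -oic acid.
Number the chain so that the carboxylic acid carbon is C-1 by definition.
This places an iodo group at C-7.
The name is 7-iodononanoic acid.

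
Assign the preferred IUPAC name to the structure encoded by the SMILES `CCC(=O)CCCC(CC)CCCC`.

7-ethylundecan-3-one

Counting along the main chain through the carbonyl gives 11 carbons: the parent is undecane.
The principal characteristic group is a ketone (C=O on an internal carbon), named with the suffix -one.
Number the chain so that numbering from this end puts the carbonyl group at C-3 rather than C-9.
That gives the carbonyl at C-3; an ethyl group at C-7.
Assembling the pieces gives 7-ethylundecan-3-one.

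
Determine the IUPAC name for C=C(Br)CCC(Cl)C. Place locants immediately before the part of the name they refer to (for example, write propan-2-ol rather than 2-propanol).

Counting along the main chain through the multiple bond gives 6 carbons: the parent is hexane.
The chain contains a C=C double bond, so the unsaturation ending is -ene.
The numbering direction is chosen so that numbering from this end puts the double bond at C-1 rather than C-5.
This places the double bond between C-1 and C-2; a bromo group at C-2; a chloro group at C-5.
The substituents are ordered alphabetically, ignoring any di-/tri- multipliers.
Putting it together: 2-bromo-5-chlorohex-1-ene.

2-bromo-5-chlorohex-1-ene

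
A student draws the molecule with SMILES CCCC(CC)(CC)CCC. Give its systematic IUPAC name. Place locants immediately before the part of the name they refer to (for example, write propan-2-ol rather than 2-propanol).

4,4-diethylheptane

The longest carbon chain is 7 atoms: the parent is heptane.
Both numbering directions give the same locant set; either may be used.
That gives two ethyl groups at C-4.
Putting it together: 4,4-diethylheptane.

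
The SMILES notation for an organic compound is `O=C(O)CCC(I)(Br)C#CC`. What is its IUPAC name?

The longest chain bearing the –COOH group and the multiple bond is 7 carbons long (heptane).
The highest-priority functional group is a carboxylic acid (terminal –COOH), so the name ends in -oic acid.
There is one C≡C triple bond, indicated by the ending -yne.
The numbering direction is chosen so that the carboxylic acid carbon is C-1 by definition.
This places the triple bond between C-5 and C-6; a bromo group at C-4; an iodo group at C-4.
Substituent prefixes are cited in alphabetical order (multiplying prefixes like di-/tri- are ignored for ordering).
Putting it together: 4-bromo-4-iodohept-5-ynoic acid.

4-bromo-4-iodohept-5-ynoic acid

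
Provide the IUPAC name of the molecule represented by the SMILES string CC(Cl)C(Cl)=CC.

The longest chain bearing the multiple bond is 5 carbons long (pentane).
A C=C double bond in the chain gives the infix -ene-.
Number the chain so that numbering from this end puts the double bond at C-2 rather than C-3.
That gives the double bond between C-2 and C-3; chloro groups at C-3 and C-4.
Putting it together: 3,4-dichloropent-2-ene.

3,4-dichloropent-2-ene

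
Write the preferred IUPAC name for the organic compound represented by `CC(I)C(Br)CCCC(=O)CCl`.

The longest chain bearing the carbonyl is 8 carbons long (octane).
A ketone (C=O on an internal carbon) is the principal characteristic group, giving the suffix -one.
The numbering direction is chosen so that numbering from this end puts the carbonyl group at C-2 rather than C-7.
With this numbering: the carbonyl at C-2; a bromo group at C-6; a chloro group at C-1; an iodo group at C-7.
Prefixes are listed alphabetically: bromo, chloro, iodo.
Assembling the pieces gives 6-bromo-1-chloro-7-iodooctan-2-one.

6-bromo-1-chloro-7-iodooctan-2-one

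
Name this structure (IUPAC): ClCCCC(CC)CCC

The longest continuous carbon chain has 7 atoms, so the parent hydride is heptane.
Choose the numbering such that the substituent locant set {1,4} is lower than {4,7} at the first point of difference.
This places a chloro group at C-1; an ethyl group at C-4.
Substituent prefixes are cited in alphabetical order (multiplying prefixes like di-/tri- are ignored for ordering).
The name is 1-chloro-4-ethylheptane.

1-chloro-4-ethylheptane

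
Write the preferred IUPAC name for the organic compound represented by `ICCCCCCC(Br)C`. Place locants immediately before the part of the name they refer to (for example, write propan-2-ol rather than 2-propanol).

7-bromo-1-iodooctane

The longest carbon chain is 8 atoms: the parent is octane.
The numbering direction is chosen so that the substituent locant set {1,7} is lower than {2,8} at the first point of difference.
With this numbering: a bromo group at C-7; an iodo group at C-1.
Substituent prefixes are cited in alphabetical order (multiplying prefixes like di-/tri- are ignored for ordering).
Assembling the pieces gives 7-bromo-1-iodooctane.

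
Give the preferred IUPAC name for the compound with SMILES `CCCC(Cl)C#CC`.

The longest chain bearing the multiple bond is 7 carbons long (heptane).
There is one C≡C triple bond, indicated by the ending -yne.
Choose the numbering such that numbering from this end puts the triple bond at C-2 rather than C-5.
With this numbering: the triple bond between C-2 and C-3; a chloro group at C-4.
The name is 4-chlorohept-2-yne.

4-chlorohept-2-yne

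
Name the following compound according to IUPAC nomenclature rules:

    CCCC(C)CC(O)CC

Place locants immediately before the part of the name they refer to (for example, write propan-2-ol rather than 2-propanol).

The longest carbon chain that includes the –OH group has 8 carbons, so the parent hydride is octane.
The highest-priority functional group is an alcohol (–OH), so the name ends in -ol.
Choose the numbering such that numbering from this end puts the hydroxyl group at C-3 rather than C-6.
With this numbering: the hydroxyl at C-3; a methyl group at C-5.
Assembling the pieces gives 5-methyloctan-3-ol.

5-methyloctan-3-ol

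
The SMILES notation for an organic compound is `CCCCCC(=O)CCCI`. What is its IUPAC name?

Counting along the main chain through the carbonyl gives 9 carbons: the parent is nonane.
A ketone (C=O on an internal carbon) is the principal characteristic group, giving the suffix -one.
Number the chain so that numbering from this end puts the carbonyl group at C-4 rather than C-6.
That gives the carbonyl at C-4; an iodo group at C-1.
Assembling the pieces gives 1-iodononan-4-one.

1-iodononan-4-one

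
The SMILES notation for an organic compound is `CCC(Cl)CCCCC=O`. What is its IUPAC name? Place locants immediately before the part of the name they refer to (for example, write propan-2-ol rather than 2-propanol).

6-chlorooctanal

Counting along the main chain through the –CHO group gives 8 carbons: the parent is octane.
An aldehyde (terminal –CHO) is the principal characteristic group, giving the suffix -al.
Number the chain so that the aldehyde carbon is C-1 by definition.
That gives a chloro group at C-6.
Putting it together: 6-chlorooctanal.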